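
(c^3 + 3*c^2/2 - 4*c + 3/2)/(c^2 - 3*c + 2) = (2*c^2 + 5*c - 3)/(2*(c - 2))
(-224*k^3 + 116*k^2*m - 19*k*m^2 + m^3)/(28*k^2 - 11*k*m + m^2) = -8*k + m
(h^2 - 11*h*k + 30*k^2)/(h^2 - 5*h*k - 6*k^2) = (h - 5*k)/(h + k)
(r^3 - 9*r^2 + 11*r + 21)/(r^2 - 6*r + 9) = (r^2 - 6*r - 7)/(r - 3)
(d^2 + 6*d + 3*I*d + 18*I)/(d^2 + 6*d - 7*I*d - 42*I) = (d + 3*I)/(d - 7*I)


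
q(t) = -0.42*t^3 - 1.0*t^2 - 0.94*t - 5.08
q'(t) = -1.26*t^2 - 2.0*t - 0.94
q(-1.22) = -4.66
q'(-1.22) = -0.38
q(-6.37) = 68.89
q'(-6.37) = -39.33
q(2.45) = -19.56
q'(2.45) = -13.40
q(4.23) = -58.74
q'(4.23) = -31.95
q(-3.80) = 7.10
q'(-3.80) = -11.53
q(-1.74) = -4.26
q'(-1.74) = -1.27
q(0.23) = -5.35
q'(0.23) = -1.47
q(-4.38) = 15.14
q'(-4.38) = -16.35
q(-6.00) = 55.28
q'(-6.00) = -34.30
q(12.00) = -886.12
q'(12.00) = -206.38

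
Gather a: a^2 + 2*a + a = a^2 + 3*a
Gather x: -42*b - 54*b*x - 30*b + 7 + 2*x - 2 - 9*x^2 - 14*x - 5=-72*b - 9*x^2 + x*(-54*b - 12)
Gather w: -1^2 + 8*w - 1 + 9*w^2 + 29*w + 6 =9*w^2 + 37*w + 4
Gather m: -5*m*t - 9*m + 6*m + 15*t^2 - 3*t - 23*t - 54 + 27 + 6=m*(-5*t - 3) + 15*t^2 - 26*t - 21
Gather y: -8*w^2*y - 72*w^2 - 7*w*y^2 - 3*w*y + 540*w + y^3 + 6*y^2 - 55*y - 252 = -72*w^2 + 540*w + y^3 + y^2*(6 - 7*w) + y*(-8*w^2 - 3*w - 55) - 252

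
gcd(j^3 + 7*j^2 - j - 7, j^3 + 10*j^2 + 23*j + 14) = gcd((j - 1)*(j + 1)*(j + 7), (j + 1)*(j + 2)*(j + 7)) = j^2 + 8*j + 7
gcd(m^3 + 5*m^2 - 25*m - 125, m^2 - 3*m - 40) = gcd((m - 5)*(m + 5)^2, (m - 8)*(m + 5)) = m + 5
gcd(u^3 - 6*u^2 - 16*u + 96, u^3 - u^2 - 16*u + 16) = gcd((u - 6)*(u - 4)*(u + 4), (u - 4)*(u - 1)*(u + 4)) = u^2 - 16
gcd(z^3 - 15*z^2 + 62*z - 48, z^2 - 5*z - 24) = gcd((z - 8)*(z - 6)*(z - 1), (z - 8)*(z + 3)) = z - 8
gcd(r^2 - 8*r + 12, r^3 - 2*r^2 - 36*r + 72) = r^2 - 8*r + 12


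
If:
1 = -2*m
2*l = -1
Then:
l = -1/2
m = -1/2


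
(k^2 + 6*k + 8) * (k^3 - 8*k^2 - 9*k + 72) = k^5 - 2*k^4 - 49*k^3 - 46*k^2 + 360*k + 576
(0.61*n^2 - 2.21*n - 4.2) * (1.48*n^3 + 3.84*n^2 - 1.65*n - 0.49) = 0.9028*n^5 - 0.9284*n^4 - 15.7089*n^3 - 12.7804*n^2 + 8.0129*n + 2.058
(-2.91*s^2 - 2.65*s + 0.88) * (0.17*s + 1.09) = -0.4947*s^3 - 3.6224*s^2 - 2.7389*s + 0.9592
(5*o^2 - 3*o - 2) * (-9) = -45*o^2 + 27*o + 18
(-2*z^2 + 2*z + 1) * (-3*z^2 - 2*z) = 6*z^4 - 2*z^3 - 7*z^2 - 2*z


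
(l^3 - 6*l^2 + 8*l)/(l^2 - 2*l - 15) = l*(-l^2 + 6*l - 8)/(-l^2 + 2*l + 15)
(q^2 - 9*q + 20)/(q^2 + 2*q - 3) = (q^2 - 9*q + 20)/(q^2 + 2*q - 3)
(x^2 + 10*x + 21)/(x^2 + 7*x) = (x + 3)/x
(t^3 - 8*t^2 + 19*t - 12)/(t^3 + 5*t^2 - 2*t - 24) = (t^3 - 8*t^2 + 19*t - 12)/(t^3 + 5*t^2 - 2*t - 24)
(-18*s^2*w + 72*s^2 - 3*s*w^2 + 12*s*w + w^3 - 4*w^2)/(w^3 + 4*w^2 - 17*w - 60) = (-18*s^2 - 3*s*w + w^2)/(w^2 + 8*w + 15)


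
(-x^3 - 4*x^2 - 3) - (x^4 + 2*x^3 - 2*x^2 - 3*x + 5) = -x^4 - 3*x^3 - 2*x^2 + 3*x - 8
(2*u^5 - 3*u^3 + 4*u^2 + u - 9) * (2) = 4*u^5 - 6*u^3 + 8*u^2 + 2*u - 18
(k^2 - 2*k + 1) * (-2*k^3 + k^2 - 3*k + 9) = -2*k^5 + 5*k^4 - 7*k^3 + 16*k^2 - 21*k + 9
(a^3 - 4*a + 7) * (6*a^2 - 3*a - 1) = 6*a^5 - 3*a^4 - 25*a^3 + 54*a^2 - 17*a - 7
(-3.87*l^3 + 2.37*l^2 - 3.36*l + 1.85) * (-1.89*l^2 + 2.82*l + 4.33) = 7.3143*l^5 - 15.3927*l^4 - 3.7233*l^3 - 2.7096*l^2 - 9.3318*l + 8.0105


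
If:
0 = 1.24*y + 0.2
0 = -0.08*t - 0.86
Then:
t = -10.75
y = -0.16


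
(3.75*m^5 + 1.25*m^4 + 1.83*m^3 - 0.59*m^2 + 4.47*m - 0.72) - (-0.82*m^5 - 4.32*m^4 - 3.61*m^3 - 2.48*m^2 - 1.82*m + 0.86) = 4.57*m^5 + 5.57*m^4 + 5.44*m^3 + 1.89*m^2 + 6.29*m - 1.58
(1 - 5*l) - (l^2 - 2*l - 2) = -l^2 - 3*l + 3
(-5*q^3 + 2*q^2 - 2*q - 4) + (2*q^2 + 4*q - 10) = -5*q^3 + 4*q^2 + 2*q - 14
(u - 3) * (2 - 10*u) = -10*u^2 + 32*u - 6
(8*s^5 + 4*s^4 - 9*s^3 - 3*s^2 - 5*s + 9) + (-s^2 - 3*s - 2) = 8*s^5 + 4*s^4 - 9*s^3 - 4*s^2 - 8*s + 7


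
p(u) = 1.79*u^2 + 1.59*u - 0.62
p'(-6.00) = -19.89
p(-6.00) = 54.28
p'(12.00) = 44.55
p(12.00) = 276.22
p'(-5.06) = -16.52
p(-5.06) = 37.17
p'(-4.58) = -14.81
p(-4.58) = 29.65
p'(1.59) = 7.28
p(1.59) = 6.43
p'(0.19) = 2.27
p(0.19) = -0.25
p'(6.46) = 24.72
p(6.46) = 84.35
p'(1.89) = 8.36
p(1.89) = 8.78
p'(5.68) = 21.92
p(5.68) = 66.16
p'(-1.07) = -2.24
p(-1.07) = -0.27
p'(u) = 3.58*u + 1.59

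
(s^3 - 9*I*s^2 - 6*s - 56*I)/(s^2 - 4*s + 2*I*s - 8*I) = (s^2 - 11*I*s - 28)/(s - 4)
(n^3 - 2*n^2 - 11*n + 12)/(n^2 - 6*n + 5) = (n^2 - n - 12)/(n - 5)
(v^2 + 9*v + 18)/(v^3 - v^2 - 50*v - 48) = (v + 3)/(v^2 - 7*v - 8)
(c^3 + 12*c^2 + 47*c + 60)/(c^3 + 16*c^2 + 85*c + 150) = (c^2 + 7*c + 12)/(c^2 + 11*c + 30)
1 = 1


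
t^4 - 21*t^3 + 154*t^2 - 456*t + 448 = (t - 8)*(t - 7)*(t - 4)*(t - 2)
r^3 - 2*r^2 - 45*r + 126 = (r - 6)*(r - 3)*(r + 7)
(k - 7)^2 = k^2 - 14*k + 49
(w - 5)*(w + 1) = w^2 - 4*w - 5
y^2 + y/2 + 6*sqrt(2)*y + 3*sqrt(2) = (y + 1/2)*(y + 6*sqrt(2))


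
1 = 1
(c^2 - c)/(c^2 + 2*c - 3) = c/(c + 3)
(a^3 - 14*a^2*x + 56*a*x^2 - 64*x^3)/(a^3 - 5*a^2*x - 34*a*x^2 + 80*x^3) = (a - 4*x)/(a + 5*x)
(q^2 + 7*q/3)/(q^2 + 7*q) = (q + 7/3)/(q + 7)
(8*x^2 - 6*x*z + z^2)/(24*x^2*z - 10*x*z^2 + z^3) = (2*x - z)/(z*(6*x - z))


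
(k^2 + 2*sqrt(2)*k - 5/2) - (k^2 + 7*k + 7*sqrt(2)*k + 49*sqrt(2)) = -5*sqrt(2)*k - 7*k - 49*sqrt(2) - 5/2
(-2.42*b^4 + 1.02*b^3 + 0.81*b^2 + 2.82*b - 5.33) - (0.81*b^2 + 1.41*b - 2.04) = -2.42*b^4 + 1.02*b^3 + 1.41*b - 3.29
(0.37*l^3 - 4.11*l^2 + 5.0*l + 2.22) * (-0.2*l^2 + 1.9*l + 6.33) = -0.074*l^5 + 1.525*l^4 - 6.4669*l^3 - 16.9603*l^2 + 35.868*l + 14.0526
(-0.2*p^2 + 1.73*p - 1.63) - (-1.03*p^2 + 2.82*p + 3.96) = 0.83*p^2 - 1.09*p - 5.59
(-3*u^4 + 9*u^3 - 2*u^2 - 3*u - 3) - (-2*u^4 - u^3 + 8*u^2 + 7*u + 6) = -u^4 + 10*u^3 - 10*u^2 - 10*u - 9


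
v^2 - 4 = (v - 2)*(v + 2)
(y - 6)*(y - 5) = y^2 - 11*y + 30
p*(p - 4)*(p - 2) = p^3 - 6*p^2 + 8*p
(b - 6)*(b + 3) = b^2 - 3*b - 18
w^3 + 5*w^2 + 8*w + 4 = (w + 1)*(w + 2)^2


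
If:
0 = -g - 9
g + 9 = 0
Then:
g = -9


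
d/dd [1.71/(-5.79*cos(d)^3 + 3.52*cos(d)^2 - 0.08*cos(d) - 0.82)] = (-29.7027*cos(d)^2 + 12.0384*cos(d) - 0.1368)*sin(d)/(5.79*cos(d)^3 - 3.52*cos(d)^2 + 0.08*cos(d) + 0.82)^2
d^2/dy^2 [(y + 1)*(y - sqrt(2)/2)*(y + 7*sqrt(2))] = 6*y + 2 + 13*sqrt(2)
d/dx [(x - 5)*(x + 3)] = 2*x - 2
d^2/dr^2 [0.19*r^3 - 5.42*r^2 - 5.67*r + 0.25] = 1.14*r - 10.84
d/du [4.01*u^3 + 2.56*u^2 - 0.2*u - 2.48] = 12.03*u^2 + 5.12*u - 0.2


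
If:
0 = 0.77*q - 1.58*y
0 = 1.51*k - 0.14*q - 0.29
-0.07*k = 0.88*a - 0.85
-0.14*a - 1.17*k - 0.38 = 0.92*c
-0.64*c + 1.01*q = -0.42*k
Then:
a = 0.95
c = -0.74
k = 0.14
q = -0.53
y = -0.26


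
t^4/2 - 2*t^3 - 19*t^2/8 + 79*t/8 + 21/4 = (t/2 + 1)*(t - 7/2)*(t - 3)*(t + 1/2)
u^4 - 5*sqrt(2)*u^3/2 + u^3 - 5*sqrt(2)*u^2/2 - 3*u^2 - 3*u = u*(u + 1)*(u - 3*sqrt(2))*(u + sqrt(2)/2)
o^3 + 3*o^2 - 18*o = o*(o - 3)*(o + 6)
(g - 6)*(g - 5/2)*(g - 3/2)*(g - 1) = g^4 - 11*g^3 + 151*g^2/4 - 201*g/4 + 45/2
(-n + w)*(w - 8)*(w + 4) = -n*w^2 + 4*n*w + 32*n + w^3 - 4*w^2 - 32*w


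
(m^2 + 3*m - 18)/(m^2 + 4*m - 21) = (m + 6)/(m + 7)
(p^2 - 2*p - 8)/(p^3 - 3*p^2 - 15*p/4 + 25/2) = 4*(p - 4)/(4*p^2 - 20*p + 25)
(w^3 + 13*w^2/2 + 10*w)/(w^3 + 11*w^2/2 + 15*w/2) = (w + 4)/(w + 3)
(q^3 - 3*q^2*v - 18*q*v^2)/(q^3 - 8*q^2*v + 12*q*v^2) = (q + 3*v)/(q - 2*v)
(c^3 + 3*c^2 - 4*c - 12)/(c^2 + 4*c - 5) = (c^3 + 3*c^2 - 4*c - 12)/(c^2 + 4*c - 5)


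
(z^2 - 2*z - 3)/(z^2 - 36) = (z^2 - 2*z - 3)/(z^2 - 36)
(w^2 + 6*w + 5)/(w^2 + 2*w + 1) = (w + 5)/(w + 1)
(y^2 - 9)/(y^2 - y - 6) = (y + 3)/(y + 2)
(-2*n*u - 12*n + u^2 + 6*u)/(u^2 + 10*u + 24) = (-2*n + u)/(u + 4)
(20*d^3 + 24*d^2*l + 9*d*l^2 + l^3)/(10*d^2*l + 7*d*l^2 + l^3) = (2*d + l)/l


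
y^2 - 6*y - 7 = (y - 7)*(y + 1)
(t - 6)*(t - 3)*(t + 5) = t^3 - 4*t^2 - 27*t + 90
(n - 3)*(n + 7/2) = n^2 + n/2 - 21/2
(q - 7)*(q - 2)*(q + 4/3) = q^3 - 23*q^2/3 + 2*q + 56/3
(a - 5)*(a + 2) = a^2 - 3*a - 10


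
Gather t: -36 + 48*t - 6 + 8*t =56*t - 42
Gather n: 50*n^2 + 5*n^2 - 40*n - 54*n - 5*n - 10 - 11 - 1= 55*n^2 - 99*n - 22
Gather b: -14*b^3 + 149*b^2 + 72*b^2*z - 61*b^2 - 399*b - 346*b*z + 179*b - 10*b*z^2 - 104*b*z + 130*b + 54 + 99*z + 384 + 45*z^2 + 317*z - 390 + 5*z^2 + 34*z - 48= -14*b^3 + b^2*(72*z + 88) + b*(-10*z^2 - 450*z - 90) + 50*z^2 + 450*z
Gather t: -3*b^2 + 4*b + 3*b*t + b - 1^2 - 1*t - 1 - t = -3*b^2 + 5*b + t*(3*b - 2) - 2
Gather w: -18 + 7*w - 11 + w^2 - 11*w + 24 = w^2 - 4*w - 5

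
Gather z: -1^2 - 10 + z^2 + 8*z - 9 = z^2 + 8*z - 20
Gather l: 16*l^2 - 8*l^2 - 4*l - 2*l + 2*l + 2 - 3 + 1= 8*l^2 - 4*l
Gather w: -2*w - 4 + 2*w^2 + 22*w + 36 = 2*w^2 + 20*w + 32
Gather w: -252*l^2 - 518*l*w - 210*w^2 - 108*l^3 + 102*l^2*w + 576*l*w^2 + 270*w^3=-108*l^3 - 252*l^2 + 270*w^3 + w^2*(576*l - 210) + w*(102*l^2 - 518*l)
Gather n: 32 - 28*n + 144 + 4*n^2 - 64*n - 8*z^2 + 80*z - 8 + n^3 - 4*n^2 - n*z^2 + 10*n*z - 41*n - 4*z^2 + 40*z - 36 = n^3 + n*(-z^2 + 10*z - 133) - 12*z^2 + 120*z + 132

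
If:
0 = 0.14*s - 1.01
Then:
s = 7.21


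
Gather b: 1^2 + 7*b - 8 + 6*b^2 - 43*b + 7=6*b^2 - 36*b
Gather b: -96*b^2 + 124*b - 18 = -96*b^2 + 124*b - 18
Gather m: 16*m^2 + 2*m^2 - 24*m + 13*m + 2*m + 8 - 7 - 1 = 18*m^2 - 9*m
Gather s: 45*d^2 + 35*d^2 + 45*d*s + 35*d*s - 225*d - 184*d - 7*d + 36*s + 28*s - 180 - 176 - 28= 80*d^2 - 416*d + s*(80*d + 64) - 384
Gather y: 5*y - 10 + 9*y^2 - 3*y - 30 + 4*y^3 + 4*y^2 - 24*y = 4*y^3 + 13*y^2 - 22*y - 40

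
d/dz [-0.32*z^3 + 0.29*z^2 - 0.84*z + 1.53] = -0.96*z^2 + 0.58*z - 0.84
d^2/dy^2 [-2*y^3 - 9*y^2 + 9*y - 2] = -12*y - 18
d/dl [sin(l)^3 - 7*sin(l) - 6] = (3*sin(l)^2 - 7)*cos(l)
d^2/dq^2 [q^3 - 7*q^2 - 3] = 6*q - 14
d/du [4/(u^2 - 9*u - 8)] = 4*(9 - 2*u)/(-u^2 + 9*u + 8)^2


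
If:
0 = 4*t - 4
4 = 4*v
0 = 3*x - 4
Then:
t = 1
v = 1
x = 4/3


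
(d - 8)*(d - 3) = d^2 - 11*d + 24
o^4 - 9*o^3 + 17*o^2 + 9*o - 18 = (o - 6)*(o - 3)*(o - 1)*(o + 1)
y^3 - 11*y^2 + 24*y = y*(y - 8)*(y - 3)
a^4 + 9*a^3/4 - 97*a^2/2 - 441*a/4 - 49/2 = (a - 7)*(a + 1/4)*(a + 2)*(a + 7)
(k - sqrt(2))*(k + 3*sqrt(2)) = k^2 + 2*sqrt(2)*k - 6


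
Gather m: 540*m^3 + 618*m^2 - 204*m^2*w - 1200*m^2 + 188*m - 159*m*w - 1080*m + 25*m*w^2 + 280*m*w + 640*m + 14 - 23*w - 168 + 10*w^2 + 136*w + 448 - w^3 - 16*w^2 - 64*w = 540*m^3 + m^2*(-204*w - 582) + m*(25*w^2 + 121*w - 252) - w^3 - 6*w^2 + 49*w + 294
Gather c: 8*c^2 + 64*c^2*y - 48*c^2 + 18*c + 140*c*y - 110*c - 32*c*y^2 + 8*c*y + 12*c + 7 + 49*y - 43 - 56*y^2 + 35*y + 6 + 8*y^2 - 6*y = c^2*(64*y - 40) + c*(-32*y^2 + 148*y - 80) - 48*y^2 + 78*y - 30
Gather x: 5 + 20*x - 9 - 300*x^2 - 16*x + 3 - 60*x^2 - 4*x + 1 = -360*x^2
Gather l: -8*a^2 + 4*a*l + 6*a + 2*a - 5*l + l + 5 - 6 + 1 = -8*a^2 + 8*a + l*(4*a - 4)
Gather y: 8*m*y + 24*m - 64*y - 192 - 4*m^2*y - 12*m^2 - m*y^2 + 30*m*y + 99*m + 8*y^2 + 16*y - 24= -12*m^2 + 123*m + y^2*(8 - m) + y*(-4*m^2 + 38*m - 48) - 216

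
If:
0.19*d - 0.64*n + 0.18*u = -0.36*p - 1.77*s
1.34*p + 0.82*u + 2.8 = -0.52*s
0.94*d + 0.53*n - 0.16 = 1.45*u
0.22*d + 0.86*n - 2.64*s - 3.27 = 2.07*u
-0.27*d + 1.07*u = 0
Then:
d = 25.24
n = -27.04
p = -0.97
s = -12.94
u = 6.37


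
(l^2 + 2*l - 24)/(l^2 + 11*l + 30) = (l - 4)/(l + 5)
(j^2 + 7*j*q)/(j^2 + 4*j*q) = (j + 7*q)/(j + 4*q)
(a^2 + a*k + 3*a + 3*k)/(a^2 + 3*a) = (a + k)/a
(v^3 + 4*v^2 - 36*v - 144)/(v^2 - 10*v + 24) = (v^2 + 10*v + 24)/(v - 4)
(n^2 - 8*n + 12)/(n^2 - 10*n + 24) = (n - 2)/(n - 4)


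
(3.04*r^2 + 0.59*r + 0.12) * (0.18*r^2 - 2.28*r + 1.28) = 0.5472*r^4 - 6.825*r^3 + 2.5676*r^2 + 0.4816*r + 0.1536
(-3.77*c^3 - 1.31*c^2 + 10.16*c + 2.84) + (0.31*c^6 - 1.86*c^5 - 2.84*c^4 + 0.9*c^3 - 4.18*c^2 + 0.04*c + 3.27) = 0.31*c^6 - 1.86*c^5 - 2.84*c^4 - 2.87*c^3 - 5.49*c^2 + 10.2*c + 6.11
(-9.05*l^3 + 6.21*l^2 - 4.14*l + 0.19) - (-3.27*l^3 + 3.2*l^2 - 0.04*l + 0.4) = -5.78*l^3 + 3.01*l^2 - 4.1*l - 0.21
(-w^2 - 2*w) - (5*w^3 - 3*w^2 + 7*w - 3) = -5*w^3 + 2*w^2 - 9*w + 3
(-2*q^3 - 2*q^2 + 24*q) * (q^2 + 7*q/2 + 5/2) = -2*q^5 - 9*q^4 + 12*q^3 + 79*q^2 + 60*q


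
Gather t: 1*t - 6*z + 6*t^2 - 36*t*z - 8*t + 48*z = 6*t^2 + t*(-36*z - 7) + 42*z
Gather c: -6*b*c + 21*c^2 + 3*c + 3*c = 21*c^2 + c*(6 - 6*b)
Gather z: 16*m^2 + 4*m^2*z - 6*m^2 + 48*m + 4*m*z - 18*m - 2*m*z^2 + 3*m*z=10*m^2 - 2*m*z^2 + 30*m + z*(4*m^2 + 7*m)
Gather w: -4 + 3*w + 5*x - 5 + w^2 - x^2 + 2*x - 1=w^2 + 3*w - x^2 + 7*x - 10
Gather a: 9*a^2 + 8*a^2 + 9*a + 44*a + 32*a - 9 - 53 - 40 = 17*a^2 + 85*a - 102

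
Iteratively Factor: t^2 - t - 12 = (t - 4)*(t + 3)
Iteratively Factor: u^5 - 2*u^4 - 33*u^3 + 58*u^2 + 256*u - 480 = (u - 3)*(u^4 + u^3 - 30*u^2 - 32*u + 160) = (u - 3)*(u + 4)*(u^3 - 3*u^2 - 18*u + 40) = (u - 3)*(u - 2)*(u + 4)*(u^2 - u - 20) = (u - 5)*(u - 3)*(u - 2)*(u + 4)*(u + 4)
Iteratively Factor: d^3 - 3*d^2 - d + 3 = (d + 1)*(d^2 - 4*d + 3) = (d - 1)*(d + 1)*(d - 3)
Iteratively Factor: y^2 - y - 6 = (y + 2)*(y - 3)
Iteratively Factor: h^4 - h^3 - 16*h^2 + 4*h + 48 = (h + 2)*(h^3 - 3*h^2 - 10*h + 24) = (h + 2)*(h + 3)*(h^2 - 6*h + 8) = (h - 2)*(h + 2)*(h + 3)*(h - 4)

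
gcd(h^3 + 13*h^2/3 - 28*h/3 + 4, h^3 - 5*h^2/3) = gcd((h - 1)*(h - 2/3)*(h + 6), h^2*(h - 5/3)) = 1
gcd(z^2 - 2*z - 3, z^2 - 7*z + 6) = 1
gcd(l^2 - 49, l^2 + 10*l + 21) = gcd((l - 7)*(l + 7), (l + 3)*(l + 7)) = l + 7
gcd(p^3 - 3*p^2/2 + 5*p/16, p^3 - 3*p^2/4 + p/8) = p^2 - p/4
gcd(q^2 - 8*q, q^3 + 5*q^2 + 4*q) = q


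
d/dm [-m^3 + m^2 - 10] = m*(2 - 3*m)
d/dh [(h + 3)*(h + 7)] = 2*h + 10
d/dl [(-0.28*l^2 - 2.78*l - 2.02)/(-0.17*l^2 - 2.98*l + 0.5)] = (0.3618*l^2 - 0.966799999999999*l - 7.4096)/(0.0289*l^4 + 1.0132*l^3 + 8.7104*l^2 - 2.98*l + 0.25)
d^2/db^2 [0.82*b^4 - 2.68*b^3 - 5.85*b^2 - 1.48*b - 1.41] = 9.84*b^2 - 16.08*b - 11.7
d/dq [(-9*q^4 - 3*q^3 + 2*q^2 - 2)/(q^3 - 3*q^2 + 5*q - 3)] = (-9*q^6 + 54*q^5 - 128*q^4 + 78*q^3 + 43*q^2 - 24*q + 10)/(q^6 - 6*q^5 + 19*q^4 - 36*q^3 + 43*q^2 - 30*q + 9)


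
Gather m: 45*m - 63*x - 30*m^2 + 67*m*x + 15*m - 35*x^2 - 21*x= -30*m^2 + m*(67*x + 60) - 35*x^2 - 84*x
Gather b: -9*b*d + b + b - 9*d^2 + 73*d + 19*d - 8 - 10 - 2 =b*(2 - 9*d) - 9*d^2 + 92*d - 20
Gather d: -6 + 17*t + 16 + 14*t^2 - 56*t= 14*t^2 - 39*t + 10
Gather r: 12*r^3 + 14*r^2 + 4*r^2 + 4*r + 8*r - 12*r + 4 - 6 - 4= 12*r^3 + 18*r^2 - 6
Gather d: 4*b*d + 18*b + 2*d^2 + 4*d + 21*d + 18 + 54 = 18*b + 2*d^2 + d*(4*b + 25) + 72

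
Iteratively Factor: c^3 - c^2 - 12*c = (c + 3)*(c^2 - 4*c) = (c - 4)*(c + 3)*(c)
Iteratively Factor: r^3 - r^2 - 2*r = (r - 2)*(r^2 + r) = r*(r - 2)*(r + 1)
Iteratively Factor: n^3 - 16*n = (n)*(n^2 - 16) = n*(n - 4)*(n + 4)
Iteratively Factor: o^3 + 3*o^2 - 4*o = (o - 1)*(o^2 + 4*o) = (o - 1)*(o + 4)*(o)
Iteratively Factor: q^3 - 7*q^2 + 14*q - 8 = (q - 2)*(q^2 - 5*q + 4) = (q - 4)*(q - 2)*(q - 1)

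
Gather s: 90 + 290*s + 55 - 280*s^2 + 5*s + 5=-280*s^2 + 295*s + 150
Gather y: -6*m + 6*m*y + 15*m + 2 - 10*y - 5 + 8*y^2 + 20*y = 9*m + 8*y^2 + y*(6*m + 10) - 3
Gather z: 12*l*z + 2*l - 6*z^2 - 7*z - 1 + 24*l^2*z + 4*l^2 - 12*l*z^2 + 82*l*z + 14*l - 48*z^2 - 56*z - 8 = 4*l^2 + 16*l + z^2*(-12*l - 54) + z*(24*l^2 + 94*l - 63) - 9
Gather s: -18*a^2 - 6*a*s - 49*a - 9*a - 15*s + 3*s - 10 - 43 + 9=-18*a^2 - 58*a + s*(-6*a - 12) - 44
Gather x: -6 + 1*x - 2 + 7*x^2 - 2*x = 7*x^2 - x - 8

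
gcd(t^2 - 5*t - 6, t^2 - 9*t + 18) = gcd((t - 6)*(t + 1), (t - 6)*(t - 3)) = t - 6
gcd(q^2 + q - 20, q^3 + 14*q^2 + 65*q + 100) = q + 5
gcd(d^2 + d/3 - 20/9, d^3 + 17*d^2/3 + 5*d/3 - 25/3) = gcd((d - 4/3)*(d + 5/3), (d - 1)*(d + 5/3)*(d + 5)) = d + 5/3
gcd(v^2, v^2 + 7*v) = v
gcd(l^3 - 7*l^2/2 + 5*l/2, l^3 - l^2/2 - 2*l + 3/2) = l - 1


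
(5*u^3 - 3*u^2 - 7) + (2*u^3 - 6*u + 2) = 7*u^3 - 3*u^2 - 6*u - 5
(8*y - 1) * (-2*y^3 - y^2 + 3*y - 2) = -16*y^4 - 6*y^3 + 25*y^2 - 19*y + 2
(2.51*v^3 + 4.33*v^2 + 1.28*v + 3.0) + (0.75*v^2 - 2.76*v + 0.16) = 2.51*v^3 + 5.08*v^2 - 1.48*v + 3.16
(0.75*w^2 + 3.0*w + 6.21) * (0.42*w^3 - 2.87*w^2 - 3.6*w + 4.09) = 0.315*w^5 - 0.8925*w^4 - 8.7018*w^3 - 25.5552*w^2 - 10.086*w + 25.3989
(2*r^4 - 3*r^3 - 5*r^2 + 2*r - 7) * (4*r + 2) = 8*r^5 - 8*r^4 - 26*r^3 - 2*r^2 - 24*r - 14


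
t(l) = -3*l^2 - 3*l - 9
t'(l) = -6*l - 3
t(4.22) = -75.09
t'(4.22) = -28.32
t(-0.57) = -8.26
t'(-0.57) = 0.42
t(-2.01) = -15.09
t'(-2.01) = 9.06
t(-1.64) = -12.15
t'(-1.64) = 6.84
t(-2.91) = -25.67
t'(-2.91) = 14.46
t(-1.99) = -14.91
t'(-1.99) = 8.94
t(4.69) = -89.06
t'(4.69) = -31.14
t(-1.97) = -14.73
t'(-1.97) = 8.82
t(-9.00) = -225.00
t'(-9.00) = 51.00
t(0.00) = -9.00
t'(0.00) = -3.00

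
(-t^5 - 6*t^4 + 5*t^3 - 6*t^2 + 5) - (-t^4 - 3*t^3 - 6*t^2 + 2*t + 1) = -t^5 - 5*t^4 + 8*t^3 - 2*t + 4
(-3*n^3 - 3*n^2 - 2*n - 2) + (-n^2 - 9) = -3*n^3 - 4*n^2 - 2*n - 11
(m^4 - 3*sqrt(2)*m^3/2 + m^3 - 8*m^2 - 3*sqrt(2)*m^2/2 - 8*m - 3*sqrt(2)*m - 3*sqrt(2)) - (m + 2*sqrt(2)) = m^4 - 3*sqrt(2)*m^3/2 + m^3 - 8*m^2 - 3*sqrt(2)*m^2/2 - 9*m - 3*sqrt(2)*m - 5*sqrt(2)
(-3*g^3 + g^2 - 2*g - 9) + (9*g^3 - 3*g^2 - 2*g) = 6*g^3 - 2*g^2 - 4*g - 9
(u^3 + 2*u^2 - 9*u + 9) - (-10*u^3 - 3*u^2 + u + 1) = 11*u^3 + 5*u^2 - 10*u + 8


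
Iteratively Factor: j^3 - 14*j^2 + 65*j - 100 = (j - 5)*(j^2 - 9*j + 20) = (j - 5)^2*(j - 4)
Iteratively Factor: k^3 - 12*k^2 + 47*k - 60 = (k - 3)*(k^2 - 9*k + 20) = (k - 4)*(k - 3)*(k - 5)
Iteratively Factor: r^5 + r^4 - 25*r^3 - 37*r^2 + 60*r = (r)*(r^4 + r^3 - 25*r^2 - 37*r + 60) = r*(r + 3)*(r^3 - 2*r^2 - 19*r + 20) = r*(r + 3)*(r + 4)*(r^2 - 6*r + 5) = r*(r - 1)*(r + 3)*(r + 4)*(r - 5)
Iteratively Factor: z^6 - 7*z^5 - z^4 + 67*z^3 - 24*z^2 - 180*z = (z - 3)*(z^5 - 4*z^4 - 13*z^3 + 28*z^2 + 60*z) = (z - 5)*(z - 3)*(z^4 + z^3 - 8*z^2 - 12*z) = (z - 5)*(z - 3)*(z + 2)*(z^3 - z^2 - 6*z) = z*(z - 5)*(z - 3)*(z + 2)*(z^2 - z - 6) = z*(z - 5)*(z - 3)*(z + 2)^2*(z - 3)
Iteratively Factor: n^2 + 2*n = (n)*(n + 2)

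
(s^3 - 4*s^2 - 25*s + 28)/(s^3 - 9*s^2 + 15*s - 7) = (s + 4)/(s - 1)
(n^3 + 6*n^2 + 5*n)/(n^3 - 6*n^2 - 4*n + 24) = n*(n^2 + 6*n + 5)/(n^3 - 6*n^2 - 4*n + 24)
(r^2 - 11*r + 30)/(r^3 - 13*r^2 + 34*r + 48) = (r - 5)/(r^2 - 7*r - 8)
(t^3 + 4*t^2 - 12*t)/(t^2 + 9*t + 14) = t*(t^2 + 4*t - 12)/(t^2 + 9*t + 14)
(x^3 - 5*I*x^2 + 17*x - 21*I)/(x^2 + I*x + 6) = (x^2 - 8*I*x - 7)/(x - 2*I)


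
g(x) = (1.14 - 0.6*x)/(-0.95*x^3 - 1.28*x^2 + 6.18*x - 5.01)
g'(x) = (1.14 - 0.6*x)*(2.85*x^2 + 2.56*x - 6.18)/(-0.95*x^3 - 1.28*x^2 + 6.18*x - 5.01)^2 - 0.6/(-0.95*x^3 - 1.28*x^2 + 6.18*x - 5.01) = (-1.14*x^3 + 2.481*x^2 + 2.9184*x - 4.0392)/(0.9025*x^6 + 2.432*x^5 - 10.1036*x^4 - 6.3018*x^3 + 51.018*x^2 - 61.9236*x + 25.1001)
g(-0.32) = -0.19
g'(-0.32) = -0.09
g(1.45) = -0.16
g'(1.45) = 0.72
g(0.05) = -0.24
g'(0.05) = -0.18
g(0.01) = -0.23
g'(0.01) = -0.16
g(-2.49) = -0.19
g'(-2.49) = 0.12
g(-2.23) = -0.17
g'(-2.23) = 0.07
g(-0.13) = -0.21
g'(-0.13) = -0.13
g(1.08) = -0.48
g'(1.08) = 0.54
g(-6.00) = 0.04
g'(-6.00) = 0.02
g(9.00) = 0.01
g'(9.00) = -0.00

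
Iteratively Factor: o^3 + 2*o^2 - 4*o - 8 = (o + 2)*(o^2 - 4) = (o - 2)*(o + 2)*(o + 2)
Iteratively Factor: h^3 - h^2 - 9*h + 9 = (h - 3)*(h^2 + 2*h - 3) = (h - 3)*(h + 3)*(h - 1)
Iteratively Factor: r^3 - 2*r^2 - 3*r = (r - 3)*(r^2 + r) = r*(r - 3)*(r + 1)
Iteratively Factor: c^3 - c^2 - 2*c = (c)*(c^2 - c - 2) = c*(c + 1)*(c - 2)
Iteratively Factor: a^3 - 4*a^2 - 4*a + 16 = (a - 2)*(a^2 - 2*a - 8) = (a - 4)*(a - 2)*(a + 2)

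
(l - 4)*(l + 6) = l^2 + 2*l - 24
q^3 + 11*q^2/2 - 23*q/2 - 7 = (q - 2)*(q + 1/2)*(q + 7)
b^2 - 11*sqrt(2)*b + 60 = (b - 6*sqrt(2))*(b - 5*sqrt(2))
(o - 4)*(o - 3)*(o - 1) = o^3 - 8*o^2 + 19*o - 12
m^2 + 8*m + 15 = (m + 3)*(m + 5)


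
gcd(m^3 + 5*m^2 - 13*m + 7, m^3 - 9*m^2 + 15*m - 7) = m^2 - 2*m + 1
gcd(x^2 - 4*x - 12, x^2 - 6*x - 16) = x + 2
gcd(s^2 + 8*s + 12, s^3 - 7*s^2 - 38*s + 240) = s + 6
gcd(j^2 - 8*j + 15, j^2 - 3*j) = j - 3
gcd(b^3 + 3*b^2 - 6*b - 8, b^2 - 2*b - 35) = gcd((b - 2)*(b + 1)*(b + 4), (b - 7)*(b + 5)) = 1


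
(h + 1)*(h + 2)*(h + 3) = h^3 + 6*h^2 + 11*h + 6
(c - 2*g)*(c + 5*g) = c^2 + 3*c*g - 10*g^2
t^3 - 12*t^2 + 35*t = t*(t - 7)*(t - 5)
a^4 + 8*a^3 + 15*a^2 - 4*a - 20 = (a - 1)*(a + 2)^2*(a + 5)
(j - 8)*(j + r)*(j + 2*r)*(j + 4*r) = j^4 + 7*j^3*r - 8*j^3 + 14*j^2*r^2 - 56*j^2*r + 8*j*r^3 - 112*j*r^2 - 64*r^3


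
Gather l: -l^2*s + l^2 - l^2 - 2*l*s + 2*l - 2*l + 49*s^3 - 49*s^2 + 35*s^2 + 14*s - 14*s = -l^2*s - 2*l*s + 49*s^3 - 14*s^2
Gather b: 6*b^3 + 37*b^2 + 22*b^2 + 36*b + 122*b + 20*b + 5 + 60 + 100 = 6*b^3 + 59*b^2 + 178*b + 165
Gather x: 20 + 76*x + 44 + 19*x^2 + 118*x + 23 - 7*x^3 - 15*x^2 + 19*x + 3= -7*x^3 + 4*x^2 + 213*x + 90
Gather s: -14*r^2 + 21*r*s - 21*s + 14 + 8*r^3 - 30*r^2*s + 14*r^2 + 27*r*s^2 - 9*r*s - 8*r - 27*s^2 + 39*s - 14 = 8*r^3 - 8*r + s^2*(27*r - 27) + s*(-30*r^2 + 12*r + 18)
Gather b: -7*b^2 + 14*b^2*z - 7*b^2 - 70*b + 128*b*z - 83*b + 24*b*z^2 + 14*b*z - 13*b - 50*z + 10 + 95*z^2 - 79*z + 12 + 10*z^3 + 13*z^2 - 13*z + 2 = b^2*(14*z - 14) + b*(24*z^2 + 142*z - 166) + 10*z^3 + 108*z^2 - 142*z + 24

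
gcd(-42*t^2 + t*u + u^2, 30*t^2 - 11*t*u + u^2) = 6*t - u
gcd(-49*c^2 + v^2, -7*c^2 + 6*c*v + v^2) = 7*c + v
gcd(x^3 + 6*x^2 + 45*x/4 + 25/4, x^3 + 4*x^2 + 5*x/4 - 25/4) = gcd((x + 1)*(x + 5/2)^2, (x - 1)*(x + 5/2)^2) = x^2 + 5*x + 25/4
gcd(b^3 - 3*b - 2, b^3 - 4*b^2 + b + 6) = b^2 - b - 2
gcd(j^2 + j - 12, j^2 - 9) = j - 3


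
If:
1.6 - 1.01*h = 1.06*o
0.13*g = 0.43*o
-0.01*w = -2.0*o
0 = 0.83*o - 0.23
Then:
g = 0.92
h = 1.29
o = 0.28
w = 55.42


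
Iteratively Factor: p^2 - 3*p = (p - 3)*(p)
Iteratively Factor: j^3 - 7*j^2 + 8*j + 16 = (j - 4)*(j^2 - 3*j - 4) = (j - 4)^2*(j + 1)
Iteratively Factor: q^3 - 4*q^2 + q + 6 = (q - 3)*(q^2 - q - 2) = (q - 3)*(q + 1)*(q - 2)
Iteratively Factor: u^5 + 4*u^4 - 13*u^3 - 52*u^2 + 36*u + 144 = (u + 3)*(u^4 + u^3 - 16*u^2 - 4*u + 48) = (u + 3)*(u + 4)*(u^3 - 3*u^2 - 4*u + 12) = (u + 2)*(u + 3)*(u + 4)*(u^2 - 5*u + 6) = (u - 2)*(u + 2)*(u + 3)*(u + 4)*(u - 3)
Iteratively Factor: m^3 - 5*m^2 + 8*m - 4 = (m - 1)*(m^2 - 4*m + 4) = (m - 2)*(m - 1)*(m - 2)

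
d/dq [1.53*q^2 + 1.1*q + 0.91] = 3.06*q + 1.1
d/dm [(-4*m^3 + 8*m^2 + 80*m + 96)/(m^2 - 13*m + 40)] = 4*(-m^4 + 26*m^3 - 166*m^2 + 112*m + 1112)/(m^4 - 26*m^3 + 249*m^2 - 1040*m + 1600)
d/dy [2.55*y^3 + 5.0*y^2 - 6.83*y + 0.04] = 7.65*y^2 + 10.0*y - 6.83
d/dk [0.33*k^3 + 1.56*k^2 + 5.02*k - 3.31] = 0.99*k^2 + 3.12*k + 5.02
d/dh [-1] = 0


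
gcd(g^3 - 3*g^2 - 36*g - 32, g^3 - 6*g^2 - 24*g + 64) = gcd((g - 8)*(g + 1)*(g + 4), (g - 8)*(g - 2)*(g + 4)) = g^2 - 4*g - 32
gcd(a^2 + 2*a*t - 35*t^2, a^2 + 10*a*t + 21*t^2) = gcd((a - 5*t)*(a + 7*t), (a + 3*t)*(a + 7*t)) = a + 7*t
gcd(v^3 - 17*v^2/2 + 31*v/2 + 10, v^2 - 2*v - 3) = 1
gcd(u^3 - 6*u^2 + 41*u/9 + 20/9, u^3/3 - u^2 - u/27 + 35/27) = 1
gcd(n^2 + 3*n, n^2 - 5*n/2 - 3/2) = 1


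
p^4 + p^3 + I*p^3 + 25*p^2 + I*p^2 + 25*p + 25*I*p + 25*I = (p - 5*I)*(p + 5*I)*(-I*p + 1)*(I*p + I)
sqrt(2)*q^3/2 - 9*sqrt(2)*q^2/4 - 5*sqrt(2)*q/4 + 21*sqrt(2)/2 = (q - 7/2)*(q - 3)*(sqrt(2)*q/2 + sqrt(2))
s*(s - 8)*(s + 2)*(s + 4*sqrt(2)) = s^4 - 6*s^3 + 4*sqrt(2)*s^3 - 24*sqrt(2)*s^2 - 16*s^2 - 64*sqrt(2)*s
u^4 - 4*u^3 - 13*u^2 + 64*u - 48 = (u - 4)*(u - 3)*(u - 1)*(u + 4)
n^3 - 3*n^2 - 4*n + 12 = (n - 3)*(n - 2)*(n + 2)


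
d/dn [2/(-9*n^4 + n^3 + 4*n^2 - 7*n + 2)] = 2*(36*n^3 - 3*n^2 - 8*n + 7)/(-9*n^4 + n^3 + 4*n^2 - 7*n + 2)^2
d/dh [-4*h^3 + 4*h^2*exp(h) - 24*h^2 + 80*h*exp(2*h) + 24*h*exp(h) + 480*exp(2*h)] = 4*h^2*exp(h) - 12*h^2 + 160*h*exp(2*h) + 32*h*exp(h) - 48*h + 1040*exp(2*h) + 24*exp(h)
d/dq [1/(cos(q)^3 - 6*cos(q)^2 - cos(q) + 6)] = (3*cos(q)^2 - 12*cos(q) - 1)/((cos(q) - 6)^2*sin(q)^3)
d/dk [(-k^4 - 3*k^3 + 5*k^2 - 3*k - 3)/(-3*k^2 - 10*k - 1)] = (6*k^5 + 39*k^4 + 64*k^3 - 50*k^2 - 28*k - 27)/(9*k^4 + 60*k^3 + 106*k^2 + 20*k + 1)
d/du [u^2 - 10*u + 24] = 2*u - 10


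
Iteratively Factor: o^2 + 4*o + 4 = (o + 2)*(o + 2)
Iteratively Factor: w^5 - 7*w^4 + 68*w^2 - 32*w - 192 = (w - 4)*(w^4 - 3*w^3 - 12*w^2 + 20*w + 48) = (w - 4)^2*(w^3 + w^2 - 8*w - 12) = (w - 4)^2*(w + 2)*(w^2 - w - 6) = (w - 4)^2*(w + 2)^2*(w - 3)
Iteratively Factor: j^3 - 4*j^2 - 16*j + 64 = (j - 4)*(j^2 - 16) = (j - 4)*(j + 4)*(j - 4)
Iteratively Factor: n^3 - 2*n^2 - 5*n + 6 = (n - 3)*(n^2 + n - 2) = (n - 3)*(n + 2)*(n - 1)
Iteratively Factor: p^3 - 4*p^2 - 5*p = (p + 1)*(p^2 - 5*p) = (p - 5)*(p + 1)*(p)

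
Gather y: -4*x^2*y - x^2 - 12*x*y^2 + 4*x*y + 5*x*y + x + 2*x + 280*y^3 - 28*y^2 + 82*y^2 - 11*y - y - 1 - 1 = -x^2 + 3*x + 280*y^3 + y^2*(54 - 12*x) + y*(-4*x^2 + 9*x - 12) - 2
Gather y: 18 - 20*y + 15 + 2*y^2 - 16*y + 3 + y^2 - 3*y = 3*y^2 - 39*y + 36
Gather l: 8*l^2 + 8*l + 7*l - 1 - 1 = 8*l^2 + 15*l - 2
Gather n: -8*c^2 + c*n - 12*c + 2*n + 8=-8*c^2 - 12*c + n*(c + 2) + 8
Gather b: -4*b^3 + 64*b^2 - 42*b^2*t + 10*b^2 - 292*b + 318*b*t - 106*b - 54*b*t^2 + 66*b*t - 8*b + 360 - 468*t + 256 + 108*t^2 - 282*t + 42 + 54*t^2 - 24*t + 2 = -4*b^3 + b^2*(74 - 42*t) + b*(-54*t^2 + 384*t - 406) + 162*t^2 - 774*t + 660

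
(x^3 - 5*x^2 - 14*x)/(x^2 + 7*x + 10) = x*(x - 7)/(x + 5)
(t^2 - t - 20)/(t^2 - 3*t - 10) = (t + 4)/(t + 2)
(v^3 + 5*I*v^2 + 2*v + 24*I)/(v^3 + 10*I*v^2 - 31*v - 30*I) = (v^2 + 2*I*v + 8)/(v^2 + 7*I*v - 10)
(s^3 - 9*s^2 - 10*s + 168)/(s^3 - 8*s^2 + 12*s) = (s^2 - 3*s - 28)/(s*(s - 2))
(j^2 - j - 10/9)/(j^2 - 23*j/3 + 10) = (j + 2/3)/(j - 6)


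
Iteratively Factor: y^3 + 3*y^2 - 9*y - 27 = (y - 3)*(y^2 + 6*y + 9) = (y - 3)*(y + 3)*(y + 3)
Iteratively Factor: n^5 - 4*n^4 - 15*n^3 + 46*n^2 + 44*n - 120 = (n + 2)*(n^4 - 6*n^3 - 3*n^2 + 52*n - 60) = (n - 5)*(n + 2)*(n^3 - n^2 - 8*n + 12) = (n - 5)*(n + 2)*(n + 3)*(n^2 - 4*n + 4) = (n - 5)*(n - 2)*(n + 2)*(n + 3)*(n - 2)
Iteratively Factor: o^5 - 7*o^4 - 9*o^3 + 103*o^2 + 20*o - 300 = (o + 3)*(o^4 - 10*o^3 + 21*o^2 + 40*o - 100) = (o - 5)*(o + 3)*(o^3 - 5*o^2 - 4*o + 20) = (o - 5)^2*(o + 3)*(o^2 - 4) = (o - 5)^2*(o - 2)*(o + 3)*(o + 2)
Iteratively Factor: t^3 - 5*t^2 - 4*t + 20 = (t - 2)*(t^2 - 3*t - 10) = (t - 5)*(t - 2)*(t + 2)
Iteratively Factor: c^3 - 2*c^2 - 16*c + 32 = (c - 2)*(c^2 - 16) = (c - 2)*(c + 4)*(c - 4)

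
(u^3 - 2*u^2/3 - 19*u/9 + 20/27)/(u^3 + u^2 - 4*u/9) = (u - 5/3)/u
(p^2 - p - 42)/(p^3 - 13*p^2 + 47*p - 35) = (p + 6)/(p^2 - 6*p + 5)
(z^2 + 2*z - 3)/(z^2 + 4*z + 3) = (z - 1)/(z + 1)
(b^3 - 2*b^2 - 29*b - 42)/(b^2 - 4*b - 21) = b + 2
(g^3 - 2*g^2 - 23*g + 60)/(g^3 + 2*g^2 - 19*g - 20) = (g - 3)/(g + 1)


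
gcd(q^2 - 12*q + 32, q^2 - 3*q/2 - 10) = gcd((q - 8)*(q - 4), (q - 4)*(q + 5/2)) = q - 4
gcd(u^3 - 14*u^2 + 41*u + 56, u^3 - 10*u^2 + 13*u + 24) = u^2 - 7*u - 8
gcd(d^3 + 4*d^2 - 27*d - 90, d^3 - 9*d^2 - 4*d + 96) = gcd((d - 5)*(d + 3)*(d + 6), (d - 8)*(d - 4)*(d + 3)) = d + 3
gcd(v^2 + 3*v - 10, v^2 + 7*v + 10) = v + 5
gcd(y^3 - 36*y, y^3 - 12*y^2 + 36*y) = y^2 - 6*y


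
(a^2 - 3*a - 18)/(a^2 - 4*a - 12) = (a + 3)/(a + 2)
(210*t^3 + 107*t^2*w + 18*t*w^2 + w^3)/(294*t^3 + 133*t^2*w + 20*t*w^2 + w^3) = (5*t + w)/(7*t + w)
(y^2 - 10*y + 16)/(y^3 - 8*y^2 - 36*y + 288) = (y - 2)/(y^2 - 36)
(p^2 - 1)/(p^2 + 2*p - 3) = (p + 1)/(p + 3)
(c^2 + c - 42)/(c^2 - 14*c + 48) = (c + 7)/(c - 8)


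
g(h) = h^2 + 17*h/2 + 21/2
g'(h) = 2*h + 17/2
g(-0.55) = 6.13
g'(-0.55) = 7.40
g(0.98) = 19.79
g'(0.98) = 10.46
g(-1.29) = 1.20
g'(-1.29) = 5.92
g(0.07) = 11.10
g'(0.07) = 8.64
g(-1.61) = -0.59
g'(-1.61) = 5.28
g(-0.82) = 4.20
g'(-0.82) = 6.86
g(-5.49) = -6.02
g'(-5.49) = -2.48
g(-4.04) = -7.52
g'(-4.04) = 0.42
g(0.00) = 10.50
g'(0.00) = 8.50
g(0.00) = 10.50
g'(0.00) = 8.50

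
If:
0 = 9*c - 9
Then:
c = 1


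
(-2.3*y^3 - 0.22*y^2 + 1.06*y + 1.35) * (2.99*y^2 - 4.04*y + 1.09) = -6.877*y^5 + 8.6342*y^4 + 1.5512*y^3 - 0.4857*y^2 - 4.2986*y + 1.4715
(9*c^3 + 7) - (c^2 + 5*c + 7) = 9*c^3 - c^2 - 5*c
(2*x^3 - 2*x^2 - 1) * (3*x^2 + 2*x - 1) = 6*x^5 - 2*x^4 - 6*x^3 - x^2 - 2*x + 1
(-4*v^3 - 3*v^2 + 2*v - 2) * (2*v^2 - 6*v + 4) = -8*v^5 + 18*v^4 + 6*v^3 - 28*v^2 + 20*v - 8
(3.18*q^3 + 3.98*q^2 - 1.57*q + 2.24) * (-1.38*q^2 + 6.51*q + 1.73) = -4.3884*q^5 + 15.2094*q^4 + 33.5778*q^3 - 6.4265*q^2 + 11.8663*q + 3.8752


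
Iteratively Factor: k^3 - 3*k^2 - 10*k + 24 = (k - 4)*(k^2 + k - 6) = (k - 4)*(k + 3)*(k - 2)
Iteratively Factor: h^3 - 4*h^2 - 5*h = (h)*(h^2 - 4*h - 5) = h*(h + 1)*(h - 5)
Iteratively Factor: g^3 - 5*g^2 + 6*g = (g - 2)*(g^2 - 3*g) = (g - 3)*(g - 2)*(g)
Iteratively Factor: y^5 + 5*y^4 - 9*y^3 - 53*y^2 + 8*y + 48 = (y + 1)*(y^4 + 4*y^3 - 13*y^2 - 40*y + 48) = (y + 1)*(y + 4)*(y^3 - 13*y + 12) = (y + 1)*(y + 4)^2*(y^2 - 4*y + 3) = (y - 1)*(y + 1)*(y + 4)^2*(y - 3)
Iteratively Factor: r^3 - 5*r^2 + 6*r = (r - 3)*(r^2 - 2*r) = (r - 3)*(r - 2)*(r)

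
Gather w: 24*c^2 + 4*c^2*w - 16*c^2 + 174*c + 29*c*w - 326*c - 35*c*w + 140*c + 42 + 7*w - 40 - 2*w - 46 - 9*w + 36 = 8*c^2 - 12*c + w*(4*c^2 - 6*c - 4) - 8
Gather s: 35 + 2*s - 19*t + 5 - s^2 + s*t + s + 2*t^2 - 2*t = -s^2 + s*(t + 3) + 2*t^2 - 21*t + 40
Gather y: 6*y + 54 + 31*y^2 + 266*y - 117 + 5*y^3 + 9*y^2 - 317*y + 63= 5*y^3 + 40*y^2 - 45*y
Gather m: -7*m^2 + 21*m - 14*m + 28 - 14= -7*m^2 + 7*m + 14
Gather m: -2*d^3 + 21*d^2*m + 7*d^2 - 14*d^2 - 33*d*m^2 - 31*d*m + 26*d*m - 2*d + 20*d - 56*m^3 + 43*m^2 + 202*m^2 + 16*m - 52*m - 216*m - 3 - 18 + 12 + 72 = -2*d^3 - 7*d^2 + 18*d - 56*m^3 + m^2*(245 - 33*d) + m*(21*d^2 - 5*d - 252) + 63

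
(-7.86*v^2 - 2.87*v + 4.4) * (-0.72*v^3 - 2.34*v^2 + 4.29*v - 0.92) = 5.6592*v^5 + 20.4588*v^4 - 30.1716*v^3 - 15.3771*v^2 + 21.5164*v - 4.048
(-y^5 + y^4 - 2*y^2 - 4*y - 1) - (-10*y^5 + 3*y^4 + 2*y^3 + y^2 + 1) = 9*y^5 - 2*y^4 - 2*y^3 - 3*y^2 - 4*y - 2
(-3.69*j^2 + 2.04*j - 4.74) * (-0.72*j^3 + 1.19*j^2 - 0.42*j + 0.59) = 2.6568*j^5 - 5.8599*j^4 + 7.3902*j^3 - 8.6745*j^2 + 3.1944*j - 2.7966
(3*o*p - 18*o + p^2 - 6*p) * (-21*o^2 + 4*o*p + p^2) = -63*o^3*p + 378*o^3 - 9*o^2*p^2 + 54*o^2*p + 7*o*p^3 - 42*o*p^2 + p^4 - 6*p^3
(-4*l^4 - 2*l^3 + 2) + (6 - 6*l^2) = -4*l^4 - 2*l^3 - 6*l^2 + 8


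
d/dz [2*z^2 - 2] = 4*z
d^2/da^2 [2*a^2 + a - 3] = 4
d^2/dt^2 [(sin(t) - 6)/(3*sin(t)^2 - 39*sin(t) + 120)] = (-sin(t)^5 + 11*sin(t)^4 + 8*sin(t)^3 - 502*sin(t)^2 + 1748*sin(t) - 508)/(3*(sin(t)^2 - 13*sin(t) + 40)^3)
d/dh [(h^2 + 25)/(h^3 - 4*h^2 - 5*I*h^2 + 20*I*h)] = (-h^2 - 10*I*h + 20*I)/(h^2*(h^2 - 8*h + 16))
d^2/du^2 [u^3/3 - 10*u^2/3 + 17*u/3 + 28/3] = 2*u - 20/3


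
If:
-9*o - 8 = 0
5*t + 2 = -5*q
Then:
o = -8/9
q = -t - 2/5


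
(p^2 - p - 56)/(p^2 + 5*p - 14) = (p - 8)/(p - 2)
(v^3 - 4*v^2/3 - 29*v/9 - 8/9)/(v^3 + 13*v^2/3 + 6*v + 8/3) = (9*v^2 - 21*v - 8)/(3*(3*v^2 + 10*v + 8))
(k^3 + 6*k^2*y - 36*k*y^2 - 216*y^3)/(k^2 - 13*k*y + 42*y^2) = (-k^2 - 12*k*y - 36*y^2)/(-k + 7*y)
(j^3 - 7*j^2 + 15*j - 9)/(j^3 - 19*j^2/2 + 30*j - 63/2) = 2*(j - 1)/(2*j - 7)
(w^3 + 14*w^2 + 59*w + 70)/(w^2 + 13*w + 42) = (w^2 + 7*w + 10)/(w + 6)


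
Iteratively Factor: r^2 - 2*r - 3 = (r - 3)*(r + 1)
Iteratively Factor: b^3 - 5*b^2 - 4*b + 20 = (b - 2)*(b^2 - 3*b - 10) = (b - 5)*(b - 2)*(b + 2)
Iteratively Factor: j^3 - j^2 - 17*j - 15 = (j + 3)*(j^2 - 4*j - 5) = (j + 1)*(j + 3)*(j - 5)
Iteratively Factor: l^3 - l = (l)*(l^2 - 1) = l*(l - 1)*(l + 1)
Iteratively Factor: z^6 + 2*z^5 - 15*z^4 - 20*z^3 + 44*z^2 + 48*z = (z - 3)*(z^5 + 5*z^4 - 20*z^2 - 16*z) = (z - 3)*(z - 2)*(z^4 + 7*z^3 + 14*z^2 + 8*z) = (z - 3)*(z - 2)*(z + 1)*(z^3 + 6*z^2 + 8*z) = (z - 3)*(z - 2)*(z + 1)*(z + 4)*(z^2 + 2*z) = (z - 3)*(z - 2)*(z + 1)*(z + 2)*(z + 4)*(z)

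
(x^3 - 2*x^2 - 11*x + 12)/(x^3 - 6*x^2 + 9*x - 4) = (x + 3)/(x - 1)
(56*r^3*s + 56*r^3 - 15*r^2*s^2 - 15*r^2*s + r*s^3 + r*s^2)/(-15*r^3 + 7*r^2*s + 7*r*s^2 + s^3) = r*(56*r^2*s + 56*r^2 - 15*r*s^2 - 15*r*s + s^3 + s^2)/(-15*r^3 + 7*r^2*s + 7*r*s^2 + s^3)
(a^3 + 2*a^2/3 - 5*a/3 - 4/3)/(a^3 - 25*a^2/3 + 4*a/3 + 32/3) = (a + 1)/(a - 8)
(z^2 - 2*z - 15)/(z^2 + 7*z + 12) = (z - 5)/(z + 4)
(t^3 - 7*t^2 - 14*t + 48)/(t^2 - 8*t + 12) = (t^2 - 5*t - 24)/(t - 6)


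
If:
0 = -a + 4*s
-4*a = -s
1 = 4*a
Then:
No Solution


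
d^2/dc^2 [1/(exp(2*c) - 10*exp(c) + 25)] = (4*exp(c) + 10)*exp(c)/(exp(4*c) - 20*exp(3*c) + 150*exp(2*c) - 500*exp(c) + 625)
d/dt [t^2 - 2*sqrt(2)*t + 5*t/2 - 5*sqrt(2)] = 2*t - 2*sqrt(2) + 5/2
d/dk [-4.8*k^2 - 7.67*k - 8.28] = -9.6*k - 7.67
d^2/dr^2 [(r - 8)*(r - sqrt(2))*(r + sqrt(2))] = 6*r - 16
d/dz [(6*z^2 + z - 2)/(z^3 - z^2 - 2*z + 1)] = ((12*z + 1)*(z^3 - z^2 - 2*z + 1) + (-3*z^2 + 2*z + 2)*(6*z^2 + z - 2))/(z^3 - z^2 - 2*z + 1)^2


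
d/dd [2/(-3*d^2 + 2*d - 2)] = 4*(3*d - 1)/(3*d^2 - 2*d + 2)^2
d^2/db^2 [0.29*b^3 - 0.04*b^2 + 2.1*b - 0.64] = 1.74*b - 0.08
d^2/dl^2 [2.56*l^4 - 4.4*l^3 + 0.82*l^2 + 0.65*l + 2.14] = 30.72*l^2 - 26.4*l + 1.64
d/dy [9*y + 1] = 9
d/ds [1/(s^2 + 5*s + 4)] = (-2*s - 5)/(s^2 + 5*s + 4)^2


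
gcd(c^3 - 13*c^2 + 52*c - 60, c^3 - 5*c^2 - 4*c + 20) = c^2 - 7*c + 10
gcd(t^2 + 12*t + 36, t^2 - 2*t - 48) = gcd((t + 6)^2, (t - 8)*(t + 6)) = t + 6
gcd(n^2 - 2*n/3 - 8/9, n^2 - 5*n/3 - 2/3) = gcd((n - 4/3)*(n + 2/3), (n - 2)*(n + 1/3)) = 1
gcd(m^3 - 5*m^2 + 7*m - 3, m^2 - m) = m - 1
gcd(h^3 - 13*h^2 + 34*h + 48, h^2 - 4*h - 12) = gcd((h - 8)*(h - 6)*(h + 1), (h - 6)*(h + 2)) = h - 6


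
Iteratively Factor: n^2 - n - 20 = (n - 5)*(n + 4)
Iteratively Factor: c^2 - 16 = (c + 4)*(c - 4)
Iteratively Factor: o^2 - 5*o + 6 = (o - 3)*(o - 2)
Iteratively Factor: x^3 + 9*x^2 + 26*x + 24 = (x + 2)*(x^2 + 7*x + 12) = (x + 2)*(x + 4)*(x + 3)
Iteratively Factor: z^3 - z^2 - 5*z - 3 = (z + 1)*(z^2 - 2*z - 3) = (z - 3)*(z + 1)*(z + 1)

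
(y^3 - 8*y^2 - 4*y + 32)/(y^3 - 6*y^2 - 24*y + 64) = (y + 2)/(y + 4)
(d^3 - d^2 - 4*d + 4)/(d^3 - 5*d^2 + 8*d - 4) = (d + 2)/(d - 2)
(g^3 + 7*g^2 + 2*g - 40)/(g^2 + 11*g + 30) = (g^2 + 2*g - 8)/(g + 6)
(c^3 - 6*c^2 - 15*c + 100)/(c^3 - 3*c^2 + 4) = (c^3 - 6*c^2 - 15*c + 100)/(c^3 - 3*c^2 + 4)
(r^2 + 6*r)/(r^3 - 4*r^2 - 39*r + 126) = r/(r^2 - 10*r + 21)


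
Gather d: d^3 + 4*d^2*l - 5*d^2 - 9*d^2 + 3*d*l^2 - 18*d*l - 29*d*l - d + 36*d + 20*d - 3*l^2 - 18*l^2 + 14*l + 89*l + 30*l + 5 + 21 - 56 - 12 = d^3 + d^2*(4*l - 14) + d*(3*l^2 - 47*l + 55) - 21*l^2 + 133*l - 42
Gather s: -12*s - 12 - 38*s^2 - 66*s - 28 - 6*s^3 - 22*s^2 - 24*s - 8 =-6*s^3 - 60*s^2 - 102*s - 48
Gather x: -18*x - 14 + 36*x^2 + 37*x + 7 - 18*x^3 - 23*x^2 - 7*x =-18*x^3 + 13*x^2 + 12*x - 7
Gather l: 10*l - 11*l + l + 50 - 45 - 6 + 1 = 0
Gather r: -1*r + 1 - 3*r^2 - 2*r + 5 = -3*r^2 - 3*r + 6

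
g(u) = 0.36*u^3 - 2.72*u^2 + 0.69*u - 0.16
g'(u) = 1.08*u^2 - 5.44*u + 0.69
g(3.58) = -16.03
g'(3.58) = -4.94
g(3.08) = -13.32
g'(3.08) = -5.82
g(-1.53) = -8.87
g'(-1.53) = 11.54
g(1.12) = -2.29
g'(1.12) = -4.05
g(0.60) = -0.65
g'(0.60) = -2.19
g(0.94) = -1.62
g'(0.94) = -3.47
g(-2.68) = -28.47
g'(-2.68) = 23.03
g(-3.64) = -56.07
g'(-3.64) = 34.80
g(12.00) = 238.52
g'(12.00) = 90.93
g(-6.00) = -179.98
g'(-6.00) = 72.21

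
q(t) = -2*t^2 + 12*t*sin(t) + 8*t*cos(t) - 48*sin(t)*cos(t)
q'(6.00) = 22.37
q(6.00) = -33.15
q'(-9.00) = 60.80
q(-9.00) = -69.91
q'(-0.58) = -25.10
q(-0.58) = 21.26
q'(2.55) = -65.07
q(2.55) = 9.35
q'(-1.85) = 26.26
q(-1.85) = 5.86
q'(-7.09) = -72.53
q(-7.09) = -54.36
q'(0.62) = -1.41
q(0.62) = -15.11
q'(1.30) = 43.79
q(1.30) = 2.06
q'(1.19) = 40.56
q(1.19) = -2.60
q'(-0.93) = -0.06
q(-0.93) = 25.77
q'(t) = -8*t*sin(t) + 12*t*cos(t) - 4*t + 48*sin(t)^2 + 12*sin(t) - 48*cos(t)^2 + 8*cos(t)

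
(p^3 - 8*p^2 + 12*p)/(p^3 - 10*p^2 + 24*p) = (p - 2)/(p - 4)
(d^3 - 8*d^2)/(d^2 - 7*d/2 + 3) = 2*d^2*(d - 8)/(2*d^2 - 7*d + 6)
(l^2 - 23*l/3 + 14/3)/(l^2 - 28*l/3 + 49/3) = (3*l - 2)/(3*l - 7)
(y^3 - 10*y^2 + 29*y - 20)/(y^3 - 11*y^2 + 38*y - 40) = (y - 1)/(y - 2)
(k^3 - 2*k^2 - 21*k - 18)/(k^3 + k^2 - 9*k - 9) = (k - 6)/(k - 3)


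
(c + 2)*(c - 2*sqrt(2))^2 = c^3 - 4*sqrt(2)*c^2 + 2*c^2 - 8*sqrt(2)*c + 8*c + 16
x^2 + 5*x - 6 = (x - 1)*(x + 6)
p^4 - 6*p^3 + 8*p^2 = p^2*(p - 4)*(p - 2)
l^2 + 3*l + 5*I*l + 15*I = (l + 3)*(l + 5*I)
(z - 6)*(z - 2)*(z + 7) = z^3 - z^2 - 44*z + 84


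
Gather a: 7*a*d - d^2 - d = 7*a*d - d^2 - d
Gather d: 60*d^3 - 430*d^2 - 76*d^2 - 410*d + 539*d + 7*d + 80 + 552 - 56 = 60*d^3 - 506*d^2 + 136*d + 576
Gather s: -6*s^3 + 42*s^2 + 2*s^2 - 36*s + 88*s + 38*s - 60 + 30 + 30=-6*s^3 + 44*s^2 + 90*s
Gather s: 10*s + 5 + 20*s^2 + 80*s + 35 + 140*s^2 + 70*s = 160*s^2 + 160*s + 40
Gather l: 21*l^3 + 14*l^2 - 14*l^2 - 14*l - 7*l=21*l^3 - 21*l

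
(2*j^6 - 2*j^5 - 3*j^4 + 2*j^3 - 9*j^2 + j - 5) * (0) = 0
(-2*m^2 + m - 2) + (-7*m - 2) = -2*m^2 - 6*m - 4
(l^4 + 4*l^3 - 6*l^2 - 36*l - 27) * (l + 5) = l^5 + 9*l^4 + 14*l^3 - 66*l^2 - 207*l - 135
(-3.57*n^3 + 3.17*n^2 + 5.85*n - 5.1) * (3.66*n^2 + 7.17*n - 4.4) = -13.0662*n^5 - 13.9947*n^4 + 59.8479*n^3 + 9.33049999999999*n^2 - 62.307*n + 22.44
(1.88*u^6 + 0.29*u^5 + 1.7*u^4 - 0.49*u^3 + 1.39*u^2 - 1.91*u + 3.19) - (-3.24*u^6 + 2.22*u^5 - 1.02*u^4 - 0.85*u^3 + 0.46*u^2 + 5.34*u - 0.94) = 5.12*u^6 - 1.93*u^5 + 2.72*u^4 + 0.36*u^3 + 0.93*u^2 - 7.25*u + 4.13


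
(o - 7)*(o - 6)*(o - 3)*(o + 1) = o^4 - 15*o^3 + 65*o^2 - 45*o - 126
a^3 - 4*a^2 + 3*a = a*(a - 3)*(a - 1)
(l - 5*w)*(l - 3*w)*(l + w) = l^3 - 7*l^2*w + 7*l*w^2 + 15*w^3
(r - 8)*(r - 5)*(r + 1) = r^3 - 12*r^2 + 27*r + 40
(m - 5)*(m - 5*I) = m^2 - 5*m - 5*I*m + 25*I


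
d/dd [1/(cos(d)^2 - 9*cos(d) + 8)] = (2*cos(d) - 9)*sin(d)/(cos(d)^2 - 9*cos(d) + 8)^2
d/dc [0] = 0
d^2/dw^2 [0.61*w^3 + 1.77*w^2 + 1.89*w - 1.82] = 3.66*w + 3.54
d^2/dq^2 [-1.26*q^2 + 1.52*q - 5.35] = -2.52000000000000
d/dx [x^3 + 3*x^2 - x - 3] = 3*x^2 + 6*x - 1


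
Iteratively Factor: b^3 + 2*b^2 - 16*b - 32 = (b + 4)*(b^2 - 2*b - 8) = (b - 4)*(b + 4)*(b + 2)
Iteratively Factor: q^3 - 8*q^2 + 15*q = (q - 3)*(q^2 - 5*q) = (q - 5)*(q - 3)*(q)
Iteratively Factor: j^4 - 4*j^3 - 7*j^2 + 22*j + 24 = (j - 3)*(j^3 - j^2 - 10*j - 8) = (j - 4)*(j - 3)*(j^2 + 3*j + 2) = (j - 4)*(j - 3)*(j + 1)*(j + 2)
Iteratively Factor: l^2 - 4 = (l + 2)*(l - 2)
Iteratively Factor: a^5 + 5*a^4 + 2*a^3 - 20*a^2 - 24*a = (a)*(a^4 + 5*a^3 + 2*a^2 - 20*a - 24) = a*(a + 2)*(a^3 + 3*a^2 - 4*a - 12) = a*(a - 2)*(a + 2)*(a^2 + 5*a + 6) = a*(a - 2)*(a + 2)*(a + 3)*(a + 2)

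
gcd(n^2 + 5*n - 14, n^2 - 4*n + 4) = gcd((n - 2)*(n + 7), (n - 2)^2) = n - 2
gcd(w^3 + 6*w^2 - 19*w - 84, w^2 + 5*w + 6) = w + 3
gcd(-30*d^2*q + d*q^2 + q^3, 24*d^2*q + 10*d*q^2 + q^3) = 6*d*q + q^2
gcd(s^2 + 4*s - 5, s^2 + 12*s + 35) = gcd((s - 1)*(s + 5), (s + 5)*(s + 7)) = s + 5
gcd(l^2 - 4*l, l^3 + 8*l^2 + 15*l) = l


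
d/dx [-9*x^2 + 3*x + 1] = 3 - 18*x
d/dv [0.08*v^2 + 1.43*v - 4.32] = 0.16*v + 1.43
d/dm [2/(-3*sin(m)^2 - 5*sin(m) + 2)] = 2*(6*sin(m) + 5)*cos(m)/(3*sin(m)^2 + 5*sin(m) - 2)^2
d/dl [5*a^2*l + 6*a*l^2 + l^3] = 5*a^2 + 12*a*l + 3*l^2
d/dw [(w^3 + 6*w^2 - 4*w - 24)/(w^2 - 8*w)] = (w^4 - 16*w^3 - 44*w^2 + 48*w - 192)/(w^2*(w^2 - 16*w + 64))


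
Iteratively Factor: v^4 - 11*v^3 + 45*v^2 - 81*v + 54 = (v - 2)*(v^3 - 9*v^2 + 27*v - 27) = (v - 3)*(v - 2)*(v^2 - 6*v + 9) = (v - 3)^2*(v - 2)*(v - 3)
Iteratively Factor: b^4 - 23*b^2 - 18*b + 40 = (b + 2)*(b^3 - 2*b^2 - 19*b + 20) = (b + 2)*(b + 4)*(b^2 - 6*b + 5) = (b - 5)*(b + 2)*(b + 4)*(b - 1)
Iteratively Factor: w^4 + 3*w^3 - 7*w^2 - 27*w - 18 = (w + 1)*(w^3 + 2*w^2 - 9*w - 18) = (w - 3)*(w + 1)*(w^2 + 5*w + 6) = (w - 3)*(w + 1)*(w + 3)*(w + 2)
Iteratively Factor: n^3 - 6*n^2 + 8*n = (n)*(n^2 - 6*n + 8) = n*(n - 4)*(n - 2)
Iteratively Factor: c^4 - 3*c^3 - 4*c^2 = (c)*(c^3 - 3*c^2 - 4*c) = c^2*(c^2 - 3*c - 4) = c^2*(c - 4)*(c + 1)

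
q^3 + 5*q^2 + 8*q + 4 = (q + 1)*(q + 2)^2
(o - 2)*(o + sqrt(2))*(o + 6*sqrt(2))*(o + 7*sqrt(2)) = o^4 - 2*o^3 + 14*sqrt(2)*o^3 - 28*sqrt(2)*o^2 + 110*o^2 - 220*o + 84*sqrt(2)*o - 168*sqrt(2)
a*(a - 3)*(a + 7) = a^3 + 4*a^2 - 21*a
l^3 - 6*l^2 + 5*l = l*(l - 5)*(l - 1)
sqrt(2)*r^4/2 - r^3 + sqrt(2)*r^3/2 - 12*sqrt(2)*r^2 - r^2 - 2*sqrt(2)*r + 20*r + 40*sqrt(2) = (r - 4)*(r + 5)*(r - 2*sqrt(2))*(sqrt(2)*r/2 + 1)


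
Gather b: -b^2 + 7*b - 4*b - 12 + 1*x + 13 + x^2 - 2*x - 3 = -b^2 + 3*b + x^2 - x - 2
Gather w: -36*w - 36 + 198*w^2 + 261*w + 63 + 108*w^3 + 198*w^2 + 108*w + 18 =108*w^3 + 396*w^2 + 333*w + 45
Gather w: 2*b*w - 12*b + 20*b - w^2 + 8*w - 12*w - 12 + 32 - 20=8*b - w^2 + w*(2*b - 4)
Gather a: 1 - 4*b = 1 - 4*b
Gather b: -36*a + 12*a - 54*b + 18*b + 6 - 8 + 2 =-24*a - 36*b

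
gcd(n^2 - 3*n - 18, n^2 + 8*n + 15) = n + 3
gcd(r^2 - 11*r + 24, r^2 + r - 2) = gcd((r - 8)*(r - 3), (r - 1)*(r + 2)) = 1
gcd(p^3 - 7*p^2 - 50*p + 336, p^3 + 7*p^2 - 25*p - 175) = p + 7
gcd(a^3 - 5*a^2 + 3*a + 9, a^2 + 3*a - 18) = a - 3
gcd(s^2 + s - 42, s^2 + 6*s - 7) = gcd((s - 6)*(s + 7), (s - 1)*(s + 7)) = s + 7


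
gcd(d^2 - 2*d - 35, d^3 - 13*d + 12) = 1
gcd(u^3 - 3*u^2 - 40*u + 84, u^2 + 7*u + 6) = u + 6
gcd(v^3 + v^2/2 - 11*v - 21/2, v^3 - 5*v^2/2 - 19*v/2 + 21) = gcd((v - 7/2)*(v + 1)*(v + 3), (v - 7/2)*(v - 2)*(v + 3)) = v^2 - v/2 - 21/2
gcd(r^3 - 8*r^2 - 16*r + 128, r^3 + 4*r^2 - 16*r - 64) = r^2 - 16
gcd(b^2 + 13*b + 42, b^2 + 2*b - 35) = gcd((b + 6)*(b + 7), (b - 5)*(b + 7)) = b + 7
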